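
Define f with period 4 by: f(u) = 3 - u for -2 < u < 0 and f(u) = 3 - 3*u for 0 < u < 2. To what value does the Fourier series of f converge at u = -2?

1

u = -2 differs from u = 2 by -1 full period(s), and the series is 4-periodic.
At u = 2 the one-sided limits are f(2^-) = -3 and f(2^+) = 5.
By Dirichlet's theorem the series converges to their average, [(-3) + (5)]/2 = 1.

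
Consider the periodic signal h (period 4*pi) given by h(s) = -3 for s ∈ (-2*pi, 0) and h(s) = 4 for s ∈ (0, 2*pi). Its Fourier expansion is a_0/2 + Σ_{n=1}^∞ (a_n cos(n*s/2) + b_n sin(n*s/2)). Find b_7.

b_7 = (1/(2*pi)) ∫_{-2*pi}^{2*pi} h(s) sin(7*s/2) ds.
Split the integral at the breakpoints.
Directly, an antiderivative of (-3) sin(7*s/2) is 6*cos(7*s/2)/7; evaluating from -2*pi to 0: ∫_{-2*pi}^{0} (-3) sin(7*s/2) ds = (6/7) - (-6/7) = 12/7.
Directly, an antiderivative of (4) sin(7*s/2) is -8*cos(7*s/2)/7; evaluating from 0 to 2*pi: ∫_{0}^{2*pi} (4) sin(7*s/2) ds = (8/7) - (-8/7) = 16/7.
Summing the pieces and multiplying by (1/(2*pi)) gives b_7 = 2/pi.

2/pi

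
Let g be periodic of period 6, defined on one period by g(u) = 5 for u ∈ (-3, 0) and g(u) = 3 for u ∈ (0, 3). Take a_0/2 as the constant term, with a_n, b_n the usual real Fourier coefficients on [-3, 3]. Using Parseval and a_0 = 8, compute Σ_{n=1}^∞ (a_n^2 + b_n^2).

Parseval: a_0^2/2 + Σ_{n≥1} (a_n^2+b_n^2) = 1/3 ∫_{-3}^{3} g(u)^2 du = 34.
Subtract a_0^2/2 = 32: Σ (a_n^2+b_n^2) = 2.

2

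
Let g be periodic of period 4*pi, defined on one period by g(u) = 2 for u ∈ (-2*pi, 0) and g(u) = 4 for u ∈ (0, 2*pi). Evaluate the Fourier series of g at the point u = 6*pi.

u = 6*pi differs from u = 2*pi by 1 full period(s), and the series is 4*pi-periodic.
At u = 2*pi the one-sided limits are g(2*pi^-) = 4 and g(2*pi^+) = 2.
By Dirichlet's theorem the series converges to their average, [(4) + (2)]/2 = 3.

3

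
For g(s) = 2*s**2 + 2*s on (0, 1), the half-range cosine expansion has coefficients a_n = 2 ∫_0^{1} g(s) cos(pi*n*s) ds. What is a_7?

-16/(49*pi**2)

a_7 = 2 ∫_0^{1} (2*s**2 + 2*s) cos(7*pi*s) ds.
Integrating by parts twice (tabular method), an antiderivative of (2*s**2 + 2*s) cos(7*pi*s) is 2*s**2*sin(7*pi*s)/(7*pi) + 2*s*sin(7*pi*s)/(7*pi) + 4*s*cos(7*pi*s)/(49*pi**2) - 4*sin(7*pi*s)/(343*pi**3) + 2*cos(7*pi*s)/(49*pi**2); evaluating from 0 to 1: ∫_{0}^{1} (2*s**2 + 2*s) cos(7*pi*s) ds = (-6/(49*pi**2)) - (2/(49*pi**2)) = -8/(49*pi**2).
Hence a_7 = 2·(-8/(49*pi**2)) = -16/(49*pi**2).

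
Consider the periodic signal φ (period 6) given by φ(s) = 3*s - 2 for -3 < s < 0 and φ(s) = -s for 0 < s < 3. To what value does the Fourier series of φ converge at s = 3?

-7

At s = 3 the one-sided limits are φ(3^-) = -3 and φ(3^+) = -11.
By Dirichlet's theorem the series converges to their average, [(-3) + (-11)]/2 = -7.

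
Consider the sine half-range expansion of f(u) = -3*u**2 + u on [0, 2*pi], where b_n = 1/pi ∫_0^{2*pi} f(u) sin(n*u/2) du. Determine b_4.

b_4 = 1/pi ∫_0^{2*pi} (-3*u**2 + u) sin(2*u) du.
Integrating by parts twice (tabular method), an antiderivative of (-3*u**2 + u) sin(2*u) is 3*u**2*cos(2*u)/2 - 3*u*sin(2*u)/2 - u*cos(2*u)/2 + sin(2*u)/4 - 3*cos(2*u)/4; evaluating from 0 to 2*pi: ∫_{0}^{2*pi} (-3*u**2 + u) sin(2*u) du = (-pi - 3/4 + 6*pi**2) - (-3/4) = pi*(-1 + 6*pi).
Hence b_4 = (1/pi)·(pi*(-1 + 6*pi)) = -1 + 6*pi.

-1 + 6*pi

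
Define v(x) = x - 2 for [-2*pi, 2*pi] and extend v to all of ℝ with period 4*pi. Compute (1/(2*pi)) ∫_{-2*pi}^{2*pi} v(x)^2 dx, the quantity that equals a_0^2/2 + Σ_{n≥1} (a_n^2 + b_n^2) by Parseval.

8 + 8*pi**2/3

(1/(2*pi)) ∫_{-2*pi}^{2*pi} v(x)^2 dx = (1/(2*pi)) · (16*pi*(3 + pi**2)/3) = 8 + 8*pi**2/3.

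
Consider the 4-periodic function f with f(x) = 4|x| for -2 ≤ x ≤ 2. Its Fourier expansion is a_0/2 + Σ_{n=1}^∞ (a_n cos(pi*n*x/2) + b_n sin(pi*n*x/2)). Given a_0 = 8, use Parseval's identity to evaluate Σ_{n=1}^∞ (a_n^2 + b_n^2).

Parseval: a_0^2/2 + Σ_{n≥1} (a_n^2+b_n^2) = 1/2 ∫_{-2}^{2} f(x)^2 dx = 128/3.
Subtract a_0^2/2 = 32: Σ (a_n^2+b_n^2) = 32/3.

32/3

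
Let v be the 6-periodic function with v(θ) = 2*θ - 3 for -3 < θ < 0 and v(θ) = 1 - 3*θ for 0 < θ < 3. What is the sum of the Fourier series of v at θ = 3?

-17/2

At θ = 3 the one-sided limits are v(3^-) = -8 and v(3^+) = -9.
By Dirichlet's theorem the series converges to their average, [(-8) + (-9)]/2 = -17/2.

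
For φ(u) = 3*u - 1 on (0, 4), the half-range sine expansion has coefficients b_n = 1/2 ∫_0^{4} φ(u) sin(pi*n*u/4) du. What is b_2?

-12/pi

b_2 = 1/2 ∫_0^{4} (3*u - 1) sin(pi*u/2) du.
Integrating by parts (boundary term plus one more integral), an antiderivative of (3*u - 1) sin(pi*u/2) is -6*u*cos(pi*u/2)/pi + 12*sin(pi*u/2)/pi**2 + 2*cos(pi*u/2)/pi; evaluating from 0 to 4: ∫_{0}^{4} (3*u - 1) sin(pi*u/2) du = (-22/pi) - (2/pi) = -24/pi.
Hence b_2 = (1/2)·(-24/pi) = -12/pi.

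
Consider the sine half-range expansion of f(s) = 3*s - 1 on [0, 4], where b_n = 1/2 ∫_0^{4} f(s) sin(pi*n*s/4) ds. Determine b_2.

b_2 = 1/2 ∫_0^{4} (3*s - 1) sin(pi*s/2) ds.
Integrating by parts (boundary term plus one more integral), an antiderivative of (3*s - 1) sin(pi*s/2) is -6*s*cos(pi*s/2)/pi + 12*sin(pi*s/2)/pi**2 + 2*cos(pi*s/2)/pi; evaluating from 0 to 4: ∫_{0}^{4} (3*s - 1) sin(pi*s/2) ds = (-22/pi) - (2/pi) = -24/pi.
Hence b_2 = (1/2)·(-24/pi) = -12/pi.

-12/pi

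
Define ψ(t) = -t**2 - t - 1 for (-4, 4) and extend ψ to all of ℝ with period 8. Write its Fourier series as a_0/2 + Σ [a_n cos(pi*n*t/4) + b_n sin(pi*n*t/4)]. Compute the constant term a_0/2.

-19/3

a_0 = 1/4 ∫_{-4}^{4} ψ(t) dt = 1/4 · (-152/3) = -38/3.
So the constant term a_0/2 = -19/3.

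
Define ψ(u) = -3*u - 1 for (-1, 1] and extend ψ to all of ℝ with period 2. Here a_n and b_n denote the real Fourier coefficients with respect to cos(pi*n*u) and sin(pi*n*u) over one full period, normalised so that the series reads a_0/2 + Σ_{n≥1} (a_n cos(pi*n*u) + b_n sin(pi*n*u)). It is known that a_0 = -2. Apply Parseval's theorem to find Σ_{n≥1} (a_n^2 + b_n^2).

6

Parseval: a_0^2/2 + Σ_{n≥1} (a_n^2+b_n^2) = ∫_{-1}^{1} ψ(u)^2 du = 8.
Subtract a_0^2/2 = 2: Σ (a_n^2+b_n^2) = 6.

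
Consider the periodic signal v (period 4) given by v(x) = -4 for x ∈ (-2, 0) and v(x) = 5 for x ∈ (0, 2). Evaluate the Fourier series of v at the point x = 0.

1/2

At x = 0 the one-sided limits are v(0^-) = -4 and v(0^+) = 5.
By Dirichlet's theorem the series converges to their average, [(-4) + (5)]/2 = 1/2.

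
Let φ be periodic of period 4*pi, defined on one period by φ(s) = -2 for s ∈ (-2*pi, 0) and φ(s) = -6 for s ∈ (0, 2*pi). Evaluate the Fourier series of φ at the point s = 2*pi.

-4

At s = 2*pi the one-sided limits are φ(2*pi^-) = -6 and φ(2*pi^+) = -2.
By Dirichlet's theorem the series converges to their average, [(-6) + (-2)]/2 = -4.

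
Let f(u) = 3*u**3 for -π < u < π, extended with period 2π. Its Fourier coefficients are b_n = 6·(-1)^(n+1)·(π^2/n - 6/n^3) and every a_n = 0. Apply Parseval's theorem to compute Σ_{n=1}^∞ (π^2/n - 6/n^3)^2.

pi**6/14

Parseval: Σ b_n^2 = (1/π) ∫_{-π}^{π} f(u)^2 du = 18*pi**6/7.
b_n^2 = 36·(π^2/n - 6/n^3)^2, so the sum equals (18*pi**6/7)/36 = pi**6/14.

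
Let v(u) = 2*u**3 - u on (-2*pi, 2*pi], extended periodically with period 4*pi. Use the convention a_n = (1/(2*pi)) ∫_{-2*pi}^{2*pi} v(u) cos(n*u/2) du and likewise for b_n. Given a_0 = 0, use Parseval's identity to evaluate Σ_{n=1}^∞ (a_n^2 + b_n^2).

Parseval: a_0^2/2 + Σ_{n≥1} (a_n^2+b_n^2) = (1/(2*pi)) ∫_{-2*pi}^{2*pi} v(u)^2 du = 8*pi**2*(-336*pi**2 + 35 + 960*pi**4)/105.
Subtract a_0^2/2 = 0: Σ (a_n^2+b_n^2) = 8*pi**2*(-336*pi**2 + 35 + 960*pi**4)/105.

8*pi**2*(-336*pi**2 + 35 + 960*pi**4)/105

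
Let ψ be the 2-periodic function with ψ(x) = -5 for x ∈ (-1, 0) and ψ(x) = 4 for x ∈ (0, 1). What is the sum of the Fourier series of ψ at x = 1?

-1/2

At x = 1 the one-sided limits are ψ(1^-) = 4 and ψ(1^+) = -5.
By Dirichlet's theorem the series converges to their average, [(4) + (-5)]/2 = -1/2.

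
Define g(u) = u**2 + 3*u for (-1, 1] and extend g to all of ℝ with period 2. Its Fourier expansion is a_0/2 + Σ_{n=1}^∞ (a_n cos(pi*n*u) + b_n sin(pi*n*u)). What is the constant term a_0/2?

1/3

a_0 = ∫_{-1}^{1} g(u) du = 2/3.
So the constant term a_0/2 = 1/3.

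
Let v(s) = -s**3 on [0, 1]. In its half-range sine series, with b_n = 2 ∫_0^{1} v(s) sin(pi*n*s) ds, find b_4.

(-3 + 8*pi**2)/(16*pi**3)

b_4 = 2 ∫_0^{1} (-s**3) sin(4*pi*s) ds.
Integrating by parts three times (tabular method), an antiderivative of (-s**3) sin(4*pi*s) is s**3*cos(4*pi*s)/(4*pi) - 3*s**2*sin(4*pi*s)/(16*pi**2) - 3*s*cos(4*pi*s)/(32*pi**3) + 3*sin(4*pi*s)/(128*pi**4); evaluating from 0 to 1: ∫_{0}^{1} (-s**3) sin(4*pi*s) ds = ((-3 + 8*pi**2)/(32*pi**3)) - (0) = (-3 + 8*pi**2)/(32*pi**3).
Hence b_4 = 2·((-3 + 8*pi**2)/(32*pi**3)) = (-3 + 8*pi**2)/(16*pi**3).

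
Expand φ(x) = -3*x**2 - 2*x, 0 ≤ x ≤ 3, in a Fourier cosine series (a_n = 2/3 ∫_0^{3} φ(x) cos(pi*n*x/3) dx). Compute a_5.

a_5 = 2/3 ∫_0^{3} (-3*x**2 - 2*x) cos(5*pi*x/3) dx.
Integrating by parts twice (tabular method), an antiderivative of (-3*x**2 - 2*x) cos(5*pi*x/3) is -9*x**2*sin(5*pi*x/3)/(5*pi) - 6*x*sin(5*pi*x/3)/(5*pi) - 54*x*cos(5*pi*x/3)/(25*pi**2) + 162*sin(5*pi*x/3)/(125*pi**3) - 18*cos(5*pi*x/3)/(25*pi**2); evaluating from 0 to 3: ∫_{0}^{3} (-3*x**2 - 2*x) cos(5*pi*x/3) dx = (36/(5*pi**2)) - (-18/(25*pi**2)) = 198/(25*pi**2).
Hence a_5 = (2/3)·(198/(25*pi**2)) = 132/(25*pi**2).

132/(25*pi**2)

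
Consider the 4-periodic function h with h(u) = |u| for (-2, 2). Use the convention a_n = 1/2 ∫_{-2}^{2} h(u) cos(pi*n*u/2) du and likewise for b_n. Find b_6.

0

b_6 = 1/2 ∫_{-2}^{2} h(u) sin(3*pi*u) du.
h is even and sin(3*pi*u) is odd, so the integrand is odd over a symmetric interval and the integral vanishes.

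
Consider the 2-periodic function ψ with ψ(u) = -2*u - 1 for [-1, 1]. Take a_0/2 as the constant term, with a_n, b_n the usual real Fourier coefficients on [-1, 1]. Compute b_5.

b_5 = ∫_{-1}^{1} ψ(u) sin(5*pi*u) du.
Integrating by parts (boundary term plus one more integral), an antiderivative of (-2*u - 1) sin(5*pi*u) is 2*u*cos(5*pi*u)/(5*pi) - 2*sin(5*pi*u)/(25*pi**2) + cos(5*pi*u)/(5*pi); evaluating from -1 to 1: ∫_{-1}^{1} (-2*u - 1) sin(5*pi*u) du = (-3/(5*pi)) - (1/(5*pi)) = -4/(5*pi).
Hence b_5 = -4/(5*pi).

-4/(5*pi)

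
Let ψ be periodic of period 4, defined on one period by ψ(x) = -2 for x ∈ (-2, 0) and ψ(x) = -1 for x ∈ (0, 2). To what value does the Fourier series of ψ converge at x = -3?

x = -3 differs from x = 1 by -1 full period(s), and the series is 4-periodic.
ψ is continuous at x = 1 with value -1, so the series converges to -1 there.

-1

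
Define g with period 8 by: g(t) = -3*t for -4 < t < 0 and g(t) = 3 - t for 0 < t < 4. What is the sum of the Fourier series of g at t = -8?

3/2

t = -8 differs from t = 0 by -1 full period(s), and the series is 8-periodic.
At t = 0 the one-sided limits are g(0^-) = 0 and g(0^+) = 3.
By Dirichlet's theorem the series converges to their average, [(0) + (3)]/2 = 3/2.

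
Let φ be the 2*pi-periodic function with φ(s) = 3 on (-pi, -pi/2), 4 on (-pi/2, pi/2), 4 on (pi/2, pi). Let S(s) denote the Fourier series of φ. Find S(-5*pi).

7/2

s = -5*pi differs from s = -pi by -2 full period(s), and the series is 2*pi-periodic.
At s = -pi the one-sided limits are φ(-pi^-) = 4 and φ(-pi^+) = 3.
By Dirichlet's theorem the series converges to their average, [(4) + (3)]/2 = 7/2.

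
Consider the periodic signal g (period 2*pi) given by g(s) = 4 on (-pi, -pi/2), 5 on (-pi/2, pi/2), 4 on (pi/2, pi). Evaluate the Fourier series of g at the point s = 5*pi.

4

s = 5*pi differs from s = pi by 2 full period(s), and the series is 2*pi-periodic.
g is continuous at s = pi with value 4, so the series converges to 4 there.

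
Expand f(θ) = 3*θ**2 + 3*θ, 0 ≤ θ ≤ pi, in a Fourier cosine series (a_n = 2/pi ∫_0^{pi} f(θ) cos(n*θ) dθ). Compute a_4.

3/4

a_4 = 2/pi ∫_0^{pi} (3*θ**2 + 3*θ) cos(4*θ) dθ.
Integrating by parts twice (tabular method), an antiderivative of (3*θ**2 + 3*θ) cos(4*θ) is 3*θ**2*sin(4*θ)/4 + 3*θ*sin(4*θ)/4 + 3*θ*cos(4*θ)/8 - 3*sin(4*θ)/32 + 3*cos(4*θ)/16; evaluating from 0 to pi: ∫_{0}^{pi} (3*θ**2 + 3*θ) cos(4*θ) dθ = (3/16 + 3*pi/8) - (3/16) = 3*pi/8.
Hence a_4 = (2/pi)·(3*pi/8) = 3/4.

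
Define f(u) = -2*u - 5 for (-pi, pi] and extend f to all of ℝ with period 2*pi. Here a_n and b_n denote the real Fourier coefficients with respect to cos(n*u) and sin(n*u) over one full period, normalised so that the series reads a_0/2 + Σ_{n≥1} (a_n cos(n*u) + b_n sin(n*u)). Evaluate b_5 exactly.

b_5 = 1/pi ∫_{-pi}^{pi} f(u) sin(5*u) du.
Integrating by parts (boundary term plus one more integral), an antiderivative of (-2*u - 5) sin(5*u) is 2*u*cos(5*u)/5 - 2*sin(5*u)/25 + cos(5*u); evaluating from -pi to pi: ∫_{-pi}^{pi} (-2*u - 5) sin(5*u) du = (-2*pi/5 - 1) - (-1 + 2*pi/5) = -4*pi/5.
Hence b_5 = (1/pi)·(-4*pi/5) = -4/5.

-4/5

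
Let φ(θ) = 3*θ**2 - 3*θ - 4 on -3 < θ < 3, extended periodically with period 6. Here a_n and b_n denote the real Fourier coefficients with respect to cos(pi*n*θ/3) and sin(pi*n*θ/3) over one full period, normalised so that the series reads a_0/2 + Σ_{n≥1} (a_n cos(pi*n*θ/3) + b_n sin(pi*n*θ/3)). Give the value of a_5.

-108/(25*pi**2)

a_5 = 1/3 ∫_{-3}^{3} φ(θ) cos(5*pi*θ/3) dθ.
Integrating by parts twice (tabular method), an antiderivative of (3*θ**2 - 3*θ - 4) cos(5*pi*θ/3) is 9*θ**2*sin(5*pi*θ/3)/(5*pi) - 9*θ*sin(5*pi*θ/3)/(5*pi) + 54*θ*cos(5*pi*θ/3)/(25*pi**2) - 12*sin(5*pi*θ/3)/(5*pi) - 162*sin(5*pi*θ/3)/(125*pi**3) - 27*cos(5*pi*θ/3)/(25*pi**2); evaluating from -3 to 3: ∫_{-3}^{3} (3*θ**2 - 3*θ - 4) cos(5*pi*θ/3) dθ = (-27/(5*pi**2)) - (189/(25*pi**2)) = -324/(25*pi**2).
Hence a_5 = (1/3)·(-324/(25*pi**2)) = -108/(25*pi**2).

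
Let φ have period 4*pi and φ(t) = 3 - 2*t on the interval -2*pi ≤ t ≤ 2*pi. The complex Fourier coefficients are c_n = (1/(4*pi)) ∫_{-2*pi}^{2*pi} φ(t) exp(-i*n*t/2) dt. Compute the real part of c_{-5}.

0

Since φ is real-valued, Re(c_{-5}) = (1/(4*pi)) ∫_{-2*pi}^{2*pi} φ(t) cos(-5*t/2) dt = a_{5}/2.
Integrating by parts (boundary term plus one more integral), an antiderivative of (3 - 2*t) cos(-5*t/2) is -4*t*sin(5*t/2)/5 + 6*sin(5*t/2)/5 - 8*cos(5*t/2)/25; evaluating from -2*pi to 2*pi: ∫_{-2*pi}^{2*pi} (3 - 2*t) cos(-5*t/2) dt = (8/25) - (8/25) = 0.
Hence Re(c_{-5}) = (1/(4*pi))·(0) = 0.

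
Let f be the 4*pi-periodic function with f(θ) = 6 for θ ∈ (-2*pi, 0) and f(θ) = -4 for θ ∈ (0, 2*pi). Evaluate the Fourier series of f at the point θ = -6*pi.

θ = -6*pi differs from θ = -2*pi by -1 full period(s), and the series is 4*pi-periodic.
At θ = -2*pi the one-sided limits are f(-2*pi^-) = -4 and f(-2*pi^+) = 6.
By Dirichlet's theorem the series converges to their average, [(-4) + (6)]/2 = 1.

1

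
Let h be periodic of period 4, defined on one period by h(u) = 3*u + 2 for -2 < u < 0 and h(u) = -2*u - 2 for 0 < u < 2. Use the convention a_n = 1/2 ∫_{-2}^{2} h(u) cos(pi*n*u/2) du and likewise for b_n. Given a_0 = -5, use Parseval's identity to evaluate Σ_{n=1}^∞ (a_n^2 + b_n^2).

53/6

Parseval: a_0^2/2 + Σ_{n≥1} (a_n^2+b_n^2) = 1/2 ∫_{-2}^{2} h(u)^2 du = 64/3.
Subtract a_0^2/2 = 25/2: Σ (a_n^2+b_n^2) = 53/6.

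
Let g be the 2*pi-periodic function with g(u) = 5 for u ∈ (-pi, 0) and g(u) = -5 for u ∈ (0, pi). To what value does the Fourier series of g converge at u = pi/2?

g is continuous at u = pi/2 with value -5, so the series converges to -5 there.

-5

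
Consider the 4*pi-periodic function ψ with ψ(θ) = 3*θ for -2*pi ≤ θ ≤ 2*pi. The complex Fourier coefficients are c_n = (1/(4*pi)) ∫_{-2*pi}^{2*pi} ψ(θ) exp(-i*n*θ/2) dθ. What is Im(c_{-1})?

6

Since ψ is real-valued, Im(c_{-1}) = -(1/(4*pi)) ∫_{-2*pi}^{2*pi} ψ(θ) sin(-θ/2) dθ = b_{1}/2.
ψ is odd and sin(-θ/2) is odd, so the integrand is even: ∫_{-2*pi}^{2*pi} ψ(θ) sin(-θ/2) dθ = 2∫_0^{2*pi} ψ(θ) sin(-θ/2) dθ.
Integrating by parts (boundary term plus one more integral), an antiderivative of (3*θ) sin(-θ/2) is 6*θ*cos(θ/2) - 12*sin(θ/2); evaluating from 0 to 2*pi: ∫_{0}^{2*pi} (3*θ) sin(-θ/2) dθ = (-12*pi) - (0) = -12*pi.
So ∫_{-2*pi}^{2*pi} ψ(θ) sin(-θ/2) dθ = -24*pi.
Hence Im(c_{-1}) = (-1/(4*pi))·(-24*pi) = 6.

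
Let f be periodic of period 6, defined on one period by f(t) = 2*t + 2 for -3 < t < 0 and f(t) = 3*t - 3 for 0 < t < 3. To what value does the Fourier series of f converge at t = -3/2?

-1

f is continuous at t = -3/2 with value -1, so the series converges to -1 there.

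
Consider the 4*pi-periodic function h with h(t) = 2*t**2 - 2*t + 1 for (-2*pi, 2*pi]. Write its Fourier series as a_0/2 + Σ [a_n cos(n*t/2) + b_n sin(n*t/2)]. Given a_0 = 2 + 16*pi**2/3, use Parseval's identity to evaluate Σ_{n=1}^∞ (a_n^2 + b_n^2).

32*pi**2*(15 + 16*pi**2)/45

Parseval: a_0^2/2 + Σ_{n≥1} (a_n^2+b_n^2) = (1/(2*pi)) ∫_{-2*pi}^{2*pi} h(t)^2 dt = 2 + 64*pi**2/3 + 128*pi**4/5.
Subtract a_0^2/2 = 2*(3 + 8*pi**2)**2/9: Σ (a_n^2+b_n^2) = 32*pi**2*(15 + 16*pi**2)/45.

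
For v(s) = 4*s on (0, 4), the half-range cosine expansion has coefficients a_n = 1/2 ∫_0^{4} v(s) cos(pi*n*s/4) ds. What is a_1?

a_1 = 1/2 ∫_0^{4} (4*s) cos(pi*s/4) ds.
Integrating by parts (boundary term plus one more integral), an antiderivative of (4*s) cos(pi*s/4) is 16*s*sin(pi*s/4)/pi + 64*cos(pi*s/4)/pi**2; evaluating from 0 to 4: ∫_{0}^{4} (4*s) cos(pi*s/4) ds = (-64/pi**2) - (64/pi**2) = -128/pi**2.
Hence a_1 = (1/2)·(-128/pi**2) = -64/pi**2.

-64/pi**2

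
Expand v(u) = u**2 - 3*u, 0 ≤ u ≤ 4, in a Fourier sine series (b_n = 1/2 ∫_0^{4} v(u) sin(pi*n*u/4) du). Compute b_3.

b_3 = 1/2 ∫_0^{4} (u**2 - 3*u) sin(3*pi*u/4) du.
Integrating by parts twice (tabular method), an antiderivative of (u**2 - 3*u) sin(3*pi*u/4) is -4*u**2*cos(3*pi*u/4)/(3*pi) + 32*u*sin(3*pi*u/4)/(9*pi**2) + 4*u*cos(3*pi*u/4)/pi - 16*sin(3*pi*u/4)/(3*pi**2) + 128*cos(3*pi*u/4)/(27*pi**3); evaluating from 0 to 4: ∫_{0}^{4} (u**2 - 3*u) sin(3*pi*u/4) du = (16*(-8 + 9*pi**2)/(27*pi**3)) - (128/(27*pi**3)) = 16*(-16 + 9*pi**2)/(27*pi**3).
Hence b_3 = (1/2)·(16*(-16 + 9*pi**2)/(27*pi**3)) = 8*(-16 + 9*pi**2)/(27*pi**3).

8*(-16 + 9*pi**2)/(27*pi**3)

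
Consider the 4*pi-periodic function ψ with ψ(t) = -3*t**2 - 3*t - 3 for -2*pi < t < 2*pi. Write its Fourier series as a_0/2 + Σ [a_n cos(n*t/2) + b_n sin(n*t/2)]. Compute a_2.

-12

a_2 = (1/(2*pi)) ∫_{-2*pi}^{2*pi} ψ(t) cos(t) dt.
Integrating by parts twice (tabular method), an antiderivative of (-3*t**2 - 3*t - 3) cos(t) is -3*t**2*sin(t) - 3*t*sin(t) - 6*t*cos(t) + 3*sin(t) - 3*cos(t); evaluating from -2*pi to 2*pi: ∫_{-2*pi}^{2*pi} (-3*t**2 - 3*t - 3) cos(t) dt = (-12*pi - 3) - (-3 + 12*pi) = -24*pi.
Hence a_2 = (1/(2*pi))·(-24*pi) = -12.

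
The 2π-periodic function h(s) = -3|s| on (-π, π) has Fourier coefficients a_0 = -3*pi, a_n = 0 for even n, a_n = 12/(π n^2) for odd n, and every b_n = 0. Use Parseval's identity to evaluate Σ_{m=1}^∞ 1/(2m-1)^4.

Parseval: a_0^2/2 + Σ a_n^2 = (1/π) ∫_{-π}^{π} h(s)^2 ds = 6*pi**2.
Subtract a_0^2/2 = 9*pi**2/2: Σ a_n^2 = 3*pi**2/2.
Only odd n contribute, with a_n^2 = 144/(π^2 n^4), so Σ_{m≥1} 1/(2m-1)^4 = π^2·(3*pi**2/2)/144 = pi**4/96.

pi**4/96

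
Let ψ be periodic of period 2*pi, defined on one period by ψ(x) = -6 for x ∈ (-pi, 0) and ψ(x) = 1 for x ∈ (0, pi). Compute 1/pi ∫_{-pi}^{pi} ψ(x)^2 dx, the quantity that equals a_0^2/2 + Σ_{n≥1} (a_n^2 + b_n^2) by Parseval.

1/pi ∫_{-pi}^{pi} ψ(x)^2 dx = 1/pi · (37*pi) = 37.

37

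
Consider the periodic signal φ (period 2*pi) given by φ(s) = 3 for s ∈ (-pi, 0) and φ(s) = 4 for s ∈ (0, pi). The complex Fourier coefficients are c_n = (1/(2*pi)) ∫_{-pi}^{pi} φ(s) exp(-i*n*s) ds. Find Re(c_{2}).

0

Since φ is real-valued, Re(c_{2}) = (1/(2*pi)) ∫_{-pi}^{pi} φ(s) cos(2*s) ds = a_{2}/2.
Split the integral at the breakpoints.
Directly, an antiderivative of (3) cos(2*s) is 3*sin(2*s)/2; evaluating from -pi to 0: ∫_{-pi}^{0} (3) cos(2*s) ds = (0) - (0) = 0.
Directly, an antiderivative of (4) cos(2*s) is 2*sin(2*s); evaluating from 0 to pi: ∫_{0}^{pi} (4) cos(2*s) ds = (0) - (0) = 0.
So ∫_{-pi}^{pi} φ(s) cos(2*s) ds = 0.
Hence Re(c_{2}) = (1/(2*pi))·(0) = 0.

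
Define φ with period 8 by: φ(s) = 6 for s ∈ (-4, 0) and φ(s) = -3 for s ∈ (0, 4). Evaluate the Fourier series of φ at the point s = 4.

3/2

s = 4 differs from s = -4 by 1 full period(s), and the series is 8-periodic.
At s = -4 the one-sided limits are φ(-4^-) = -3 and φ(-4^+) = 6.
By Dirichlet's theorem the series converges to their average, [(-3) + (6)]/2 = 3/2.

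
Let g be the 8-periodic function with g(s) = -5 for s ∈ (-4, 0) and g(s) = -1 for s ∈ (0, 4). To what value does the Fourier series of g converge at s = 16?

-3

s = 16 differs from s = 0 by 2 full period(s), and the series is 8-periodic.
At s = 0 the one-sided limits are g(0^-) = -5 and g(0^+) = -1.
By Dirichlet's theorem the series converges to their average, [(-5) + (-1)]/2 = -3.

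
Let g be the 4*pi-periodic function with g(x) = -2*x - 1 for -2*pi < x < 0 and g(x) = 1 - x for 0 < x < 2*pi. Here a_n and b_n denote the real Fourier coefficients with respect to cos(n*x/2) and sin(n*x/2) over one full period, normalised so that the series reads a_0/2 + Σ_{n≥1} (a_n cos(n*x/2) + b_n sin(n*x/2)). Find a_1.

-4/pi

a_1 = (1/(2*pi)) ∫_{-2*pi}^{2*pi} g(x) cos(x/2) dx.
Split the integral at the breakpoints.
Integrating by parts (boundary term plus one more integral), an antiderivative of (-2*x - 1) cos(x/2) is -4*x*sin(x/2) - 2*sin(x/2) - 8*cos(x/2); evaluating from -2*pi to 0: ∫_{-2*pi}^{0} (-2*x - 1) cos(x/2) dx = (-8) - (8) = -16.
Integrating by parts (boundary term plus one more integral), an antiderivative of (1 - x) cos(x/2) is -2*x*sin(x/2) + 2*sin(x/2) - 4*cos(x/2); evaluating from 0 to 2*pi: ∫_{0}^{2*pi} (1 - x) cos(x/2) dx = (4) - (-4) = 8.
Summing the pieces and multiplying by (1/(2*pi)) gives a_1 = -4/pi.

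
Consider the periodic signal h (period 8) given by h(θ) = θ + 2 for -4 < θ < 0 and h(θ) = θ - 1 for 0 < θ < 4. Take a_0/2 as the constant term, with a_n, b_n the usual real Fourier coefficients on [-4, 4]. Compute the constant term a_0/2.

1/2

a_0 = 1/4 ∫_{-4}^{4} h(θ) dθ = 1/4 · (4) = 1.
So the constant term a_0/2 = 1/2.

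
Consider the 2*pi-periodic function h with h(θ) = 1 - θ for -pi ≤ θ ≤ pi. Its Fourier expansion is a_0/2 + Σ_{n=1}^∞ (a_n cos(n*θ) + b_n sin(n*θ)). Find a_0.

a_0 = 1/pi ∫_{-pi}^{pi} h(θ) dθ = 1/pi · (2*pi) = 2.

2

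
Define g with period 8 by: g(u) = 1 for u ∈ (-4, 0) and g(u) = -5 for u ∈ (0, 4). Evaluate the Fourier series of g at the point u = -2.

g is continuous at u = -2 with value 1, so the series converges to 1 there.

1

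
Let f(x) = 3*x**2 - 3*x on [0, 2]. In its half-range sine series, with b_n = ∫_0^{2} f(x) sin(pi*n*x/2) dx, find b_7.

12*(-8 + 49*pi**2)/(343*pi**3)

b_7 = ∫_0^{2} (3*x**2 - 3*x) sin(7*pi*x/2) dx.
Integrating by parts twice (tabular method), an antiderivative of (3*x**2 - 3*x) sin(7*pi*x/2) is -6*x**2*cos(7*pi*x/2)/(7*pi) + 24*x*sin(7*pi*x/2)/(49*pi**2) + 6*x*cos(7*pi*x/2)/(7*pi) - 12*sin(7*pi*x/2)/(49*pi**2) + 48*cos(7*pi*x/2)/(343*pi**3); evaluating from 0 to 2: ∫_{0}^{2} (3*x**2 - 3*x) sin(7*pi*x/2) dx = (12*(-4 + 49*pi**2)/(343*pi**3)) - (48/(343*pi**3)) = 12*(-8 + 49*pi**2)/(343*pi**3).
Hence b_7 = 12*(-8 + 49*pi**2)/(343*pi**3).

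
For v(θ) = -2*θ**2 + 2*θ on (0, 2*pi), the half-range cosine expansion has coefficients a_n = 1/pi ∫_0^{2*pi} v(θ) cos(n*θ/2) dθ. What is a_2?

a_2 = 1/pi ∫_0^{2*pi} (-2*θ**2 + 2*θ) cos(θ) dθ.
Integrating by parts twice (tabular method), an antiderivative of (-2*θ**2 + 2*θ) cos(θ) is -2*θ**2*sin(θ) + 2*θ*sin(θ) - 4*θ*cos(θ) + 4*sin(θ) + 2*cos(θ); evaluating from 0 to 2*pi: ∫_{0}^{2*pi} (-2*θ**2 + 2*θ) cos(θ) dθ = (2 - 8*pi) - (2) = -8*pi.
Hence a_2 = (1/pi)·(-8*pi) = -8.

-8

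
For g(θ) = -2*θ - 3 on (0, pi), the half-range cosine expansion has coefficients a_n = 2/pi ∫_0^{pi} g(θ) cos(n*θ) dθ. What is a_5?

a_5 = 2/pi ∫_0^{pi} (-2*θ - 3) cos(5*θ) dθ.
Integrating by parts (boundary term plus one more integral), an antiderivative of (-2*θ - 3) cos(5*θ) is -2*θ*sin(5*θ)/5 - 3*sin(5*θ)/5 - 2*cos(5*θ)/25; evaluating from 0 to pi: ∫_{0}^{pi} (-2*θ - 3) cos(5*θ) dθ = (2/25) - (-2/25) = 4/25.
Hence a_5 = (2/pi)·(4/25) = 8/(25*pi).

8/(25*pi)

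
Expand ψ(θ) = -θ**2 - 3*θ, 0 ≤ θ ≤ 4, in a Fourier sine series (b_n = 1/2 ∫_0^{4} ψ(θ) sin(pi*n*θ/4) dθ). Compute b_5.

b_5 = 1/2 ∫_0^{4} (-θ**2 - 3*θ) sin(5*pi*θ/4) dθ.
Integrating by parts twice (tabular method), an antiderivative of (-θ**2 - 3*θ) sin(5*pi*θ/4) is 4*θ**2*cos(5*pi*θ/4)/(5*pi) - 32*θ*sin(5*pi*θ/4)/(25*pi**2) + 12*θ*cos(5*pi*θ/4)/(5*pi) - 48*sin(5*pi*θ/4)/(25*pi**2) - 128*cos(5*pi*θ/4)/(125*pi**3); evaluating from 0 to 4: ∫_{0}^{4} (-θ**2 - 3*θ) sin(5*pi*θ/4) dθ = (16*(8 - 175*pi**2)/(125*pi**3)) - (-128/(125*pi**3)) = 16*(16 - 175*pi**2)/(125*pi**3).
Hence b_5 = (1/2)·(16*(16 - 175*pi**2)/(125*pi**3)) = 8*(16 - 175*pi**2)/(125*pi**3).

8*(16 - 175*pi**2)/(125*pi**3)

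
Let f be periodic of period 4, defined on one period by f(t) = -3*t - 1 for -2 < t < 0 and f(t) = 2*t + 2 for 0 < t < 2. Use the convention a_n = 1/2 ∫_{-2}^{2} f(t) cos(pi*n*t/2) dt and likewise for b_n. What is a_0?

a_0 = 1/2 ∫_{-2}^{2} f(t) dt = 1/2 · (12) = 6.

6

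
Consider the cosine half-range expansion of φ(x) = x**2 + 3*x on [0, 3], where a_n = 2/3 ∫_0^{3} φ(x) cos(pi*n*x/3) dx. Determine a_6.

pi**(-2)

a_6 = 2/3 ∫_0^{3} (x**2 + 3*x) cos(2*pi*x) dx.
Integrating by parts twice (tabular method), an antiderivative of (x**2 + 3*x) cos(2*pi*x) is x**2*sin(2*pi*x)/(2*pi) + 3*x*sin(2*pi*x)/(2*pi) + x*cos(2*pi*x)/(2*pi**2) - sin(2*pi*x)/(4*pi**3) + 3*cos(2*pi*x)/(4*pi**2); evaluating from 0 to 3: ∫_{0}^{3} (x**2 + 3*x) cos(2*pi*x) dx = (9/(4*pi**2)) - (3/(4*pi**2)) = 3/(2*pi**2).
Hence a_6 = (2/3)·(3/(2*pi**2)) = pi**(-2).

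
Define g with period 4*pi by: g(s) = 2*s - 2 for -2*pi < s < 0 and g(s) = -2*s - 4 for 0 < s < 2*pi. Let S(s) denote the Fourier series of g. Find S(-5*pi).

s = -5*pi differs from s = -pi by -1 full period(s), and the series is 4*pi-periodic.
g is continuous at s = -pi with value -2*pi - 2, so the series converges to -2*pi - 2 there.

-2*pi - 2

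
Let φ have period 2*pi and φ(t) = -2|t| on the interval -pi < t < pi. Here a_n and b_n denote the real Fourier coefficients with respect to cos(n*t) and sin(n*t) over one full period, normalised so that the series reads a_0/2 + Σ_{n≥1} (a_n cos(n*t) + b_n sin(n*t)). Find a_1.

a_1 = 1/pi ∫_{-pi}^{pi} φ(t) cos(t) dt.
φ is even and cos(t) is even, so the integrand is even and a_1 = 2/pi ∫_0^{pi} φ(t) cos(t) dt.
Integrating by parts (boundary term plus one more integral), an antiderivative of (-2*t) cos(t) is -2*t*sin(t) - 2*cos(t); evaluating from 0 to pi: ∫_{0}^{pi} (-2*t) cos(t) dt = (2) - (-2) = 4.
Hence a_1 = (2/pi)·(4) = 8/pi.

8/pi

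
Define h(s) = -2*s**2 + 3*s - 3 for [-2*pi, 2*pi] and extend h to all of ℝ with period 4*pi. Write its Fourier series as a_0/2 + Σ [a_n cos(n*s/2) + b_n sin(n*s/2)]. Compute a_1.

a_1 = (1/(2*pi)) ∫_{-2*pi}^{2*pi} h(s) cos(s/2) ds.
Integrating by parts twice (tabular method), an antiderivative of (-2*s**2 + 3*s - 3) cos(s/2) is -4*s**2*sin(s/2) + 6*s*sin(s/2) - 16*s*cos(s/2) + 26*sin(s/2) + 12*cos(s/2); evaluating from -2*pi to 2*pi: ∫_{-2*pi}^{2*pi} (-2*s**2 + 3*s - 3) cos(s/2) ds = (-12 + 32*pi) - (-32*pi - 12) = 64*pi.
Hence a_1 = (1/(2*pi))·(64*pi) = 32.

32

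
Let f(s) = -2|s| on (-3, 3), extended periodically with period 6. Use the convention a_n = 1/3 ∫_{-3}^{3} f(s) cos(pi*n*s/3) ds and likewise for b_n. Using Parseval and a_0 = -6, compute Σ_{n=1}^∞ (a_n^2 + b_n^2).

6

Parseval: a_0^2/2 + Σ_{n≥1} (a_n^2+b_n^2) = 1/3 ∫_{-3}^{3} f(s)^2 ds = 24.
Subtract a_0^2/2 = 18: Σ (a_n^2+b_n^2) = 6.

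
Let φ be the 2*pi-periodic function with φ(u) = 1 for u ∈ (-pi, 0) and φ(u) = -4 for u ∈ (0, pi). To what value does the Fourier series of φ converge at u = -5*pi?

u = -5*pi differs from u = -pi by -2 full period(s), and the series is 2*pi-periodic.
At u = -pi the one-sided limits are φ(-pi^-) = -4 and φ(-pi^+) = 1.
By Dirichlet's theorem the series converges to their average, [(-4) + (1)]/2 = -3/2.

-3/2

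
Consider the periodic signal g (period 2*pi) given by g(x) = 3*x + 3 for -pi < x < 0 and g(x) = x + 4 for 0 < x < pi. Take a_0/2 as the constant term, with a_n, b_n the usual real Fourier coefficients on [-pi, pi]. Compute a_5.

a_5 = 1/pi ∫_{-pi}^{pi} g(x) cos(5*x) dx.
Split the integral at the breakpoints.
Integrating by parts (boundary term plus one more integral), an antiderivative of (3*x + 3) cos(5*x) is 3*x*sin(5*x)/5 + 3*sin(5*x)/5 + 3*cos(5*x)/25; evaluating from -pi to 0: ∫_{-pi}^{0} (3*x + 3) cos(5*x) dx = (3/25) - (-3/25) = 6/25.
Integrating by parts (boundary term plus one more integral), an antiderivative of (x + 4) cos(5*x) is x*sin(5*x)/5 + 4*sin(5*x)/5 + cos(5*x)/25; evaluating from 0 to pi: ∫_{0}^{pi} (x + 4) cos(5*x) dx = (-1/25) - (1/25) = -2/25.
Summing the pieces and multiplying by (1/pi) gives a_5 = 4/(25*pi).

4/(25*pi)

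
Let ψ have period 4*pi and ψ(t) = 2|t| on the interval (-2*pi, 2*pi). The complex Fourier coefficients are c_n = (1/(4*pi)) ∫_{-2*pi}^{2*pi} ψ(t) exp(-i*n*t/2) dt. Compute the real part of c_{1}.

-8/pi

Since ψ is real-valued, Re(c_{1}) = (1/(4*pi)) ∫_{-2*pi}^{2*pi} ψ(t) cos(t/2) dt = a_{1}/2.
ψ is even and cos(t/2) is even, so the integrand is even: ∫_{-2*pi}^{2*pi} ψ(t) cos(t/2) dt = 2∫_0^{2*pi} ψ(t) cos(t/2) dt.
Integrating by parts (boundary term plus one more integral), an antiderivative of (2*t) cos(t/2) is 4*t*sin(t/2) + 8*cos(t/2); evaluating from 0 to 2*pi: ∫_{0}^{2*pi} (2*t) cos(t/2) dt = (-8) - (8) = -16.
So ∫_{-2*pi}^{2*pi} ψ(t) cos(t/2) dt = -32.
Hence Re(c_{1}) = (1/(4*pi))·(-32) = -8/pi.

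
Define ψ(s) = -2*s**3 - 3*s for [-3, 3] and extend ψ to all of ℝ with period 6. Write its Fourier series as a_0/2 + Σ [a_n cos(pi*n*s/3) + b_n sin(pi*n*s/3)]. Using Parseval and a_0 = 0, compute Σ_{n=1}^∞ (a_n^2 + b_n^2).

44658/35

Parseval: a_0^2/2 + Σ_{n≥1} (a_n^2+b_n^2) = 1/3 ∫_{-3}^{3} ψ(s)^2 ds = 44658/35.
Subtract a_0^2/2 = 0: Σ (a_n^2+b_n^2) = 44658/35.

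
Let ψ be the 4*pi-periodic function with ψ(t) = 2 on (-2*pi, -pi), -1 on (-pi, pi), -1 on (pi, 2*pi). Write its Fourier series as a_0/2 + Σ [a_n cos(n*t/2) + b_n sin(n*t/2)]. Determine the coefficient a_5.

a_5 = (1/(2*pi)) ∫_{-2*pi}^{2*pi} ψ(t) cos(5*t/2) dt.
Split the integral at the breakpoints.
Directly, an antiderivative of (2) cos(5*t/2) is 4*sin(5*t/2)/5; evaluating from -2*pi to -pi: ∫_{-2*pi}^{-pi} (2) cos(5*t/2) dt = (-4/5) - (0) = -4/5.
Directly, an antiderivative of (-1) cos(5*t/2) is -2*sin(5*t/2)/5; evaluating from -pi to pi: ∫_{-pi}^{pi} (-1) cos(5*t/2) dt = (-2/5) - (2/5) = -4/5.
Directly, an antiderivative of (-1) cos(5*t/2) is -2*sin(5*t/2)/5; evaluating from pi to 2*pi: ∫_{pi}^{2*pi} (-1) cos(5*t/2) dt = (0) - (-2/5) = 2/5.
Summing the pieces and multiplying by (1/(2*pi)) gives a_5 = -3/(5*pi).

-3/(5*pi)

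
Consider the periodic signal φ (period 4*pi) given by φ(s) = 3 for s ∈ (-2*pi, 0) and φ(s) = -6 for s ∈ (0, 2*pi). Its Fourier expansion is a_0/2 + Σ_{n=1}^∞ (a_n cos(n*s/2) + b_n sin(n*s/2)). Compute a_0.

a_0 = (1/(2*pi)) ∫_{-2*pi}^{2*pi} φ(s) ds = (1/(2*pi)) · (-6*pi) = -3.

-3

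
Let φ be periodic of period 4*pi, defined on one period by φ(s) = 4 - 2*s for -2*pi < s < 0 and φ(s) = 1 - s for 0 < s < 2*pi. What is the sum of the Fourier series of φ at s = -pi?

φ is continuous at s = -pi with value 4 + 2*pi, so the series converges to 4 + 2*pi there.

4 + 2*pi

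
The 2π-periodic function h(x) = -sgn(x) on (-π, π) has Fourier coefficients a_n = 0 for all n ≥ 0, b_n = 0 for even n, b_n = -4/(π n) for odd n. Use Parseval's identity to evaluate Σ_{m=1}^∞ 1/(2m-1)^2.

Parseval: Σ b_n^2 = (1/π) ∫_{-π}^{π} h(x)^2 dx = 2.
Only odd n contribute, with b_n^2 = 16/(π^2 n^2), so Σ_{m≥1} 1/(2m-1)^2 = π^2·(2)/16 = pi**2/8.

pi**2/8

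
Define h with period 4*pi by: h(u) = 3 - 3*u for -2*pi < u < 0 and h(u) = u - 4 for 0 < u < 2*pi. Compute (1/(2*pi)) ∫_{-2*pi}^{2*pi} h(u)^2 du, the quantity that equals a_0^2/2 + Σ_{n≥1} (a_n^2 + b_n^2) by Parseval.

25 + 10*pi + 40*pi**2/3

(1/(2*pi)) ∫_{-2*pi}^{2*pi} h(u)^2 du = (1/(2*pi)) · (10*pi*(15 + 6*pi + 8*pi**2)/3) = 25 + 10*pi + 40*pi**2/3.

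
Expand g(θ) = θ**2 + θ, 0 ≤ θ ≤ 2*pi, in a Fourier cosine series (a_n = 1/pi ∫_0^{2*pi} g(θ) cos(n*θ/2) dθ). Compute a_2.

a_2 = 1/pi ∫_0^{2*pi} (θ**2 + θ) cos(θ) dθ.
Integrating by parts twice (tabular method), an antiderivative of (θ**2 + θ) cos(θ) is θ**2*sin(θ) + θ*sin(θ) + 2*θ*cos(θ) - 2*sin(θ) + cos(θ); evaluating from 0 to 2*pi: ∫_{0}^{2*pi} (θ**2 + θ) cos(θ) dθ = (1 + 4*pi) - (1) = 4*pi.
Hence a_2 = (1/pi)·(4*pi) = 4.

4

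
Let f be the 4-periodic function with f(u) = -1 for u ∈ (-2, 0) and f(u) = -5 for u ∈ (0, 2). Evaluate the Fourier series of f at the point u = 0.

-3

At u = 0 the one-sided limits are f(0^-) = -1 and f(0^+) = -5.
By Dirichlet's theorem the series converges to their average, [(-1) + (-5)]/2 = -3.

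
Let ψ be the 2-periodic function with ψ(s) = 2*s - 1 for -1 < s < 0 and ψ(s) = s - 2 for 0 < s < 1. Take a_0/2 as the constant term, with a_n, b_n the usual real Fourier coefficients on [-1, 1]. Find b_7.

b_7 = ∫_{-1}^{1} ψ(s) sin(7*pi*s) ds.
Split the integral at the breakpoints.
Integrating by parts (boundary term plus one more integral), an antiderivative of (2*s - 1) sin(7*pi*s) is -2*s*cos(7*pi*s)/(7*pi) + 2*sin(7*pi*s)/(49*pi**2) + cos(7*pi*s)/(7*pi); evaluating from -1 to 0: ∫_{-1}^{0} (2*s - 1) sin(7*pi*s) ds = (1/(7*pi)) - (-3/(7*pi)) = 4/(7*pi).
Integrating by parts (boundary term plus one more integral), an antiderivative of (s - 2) sin(7*pi*s) is -s*cos(7*pi*s)/(7*pi) + sin(7*pi*s)/(49*pi**2) + 2*cos(7*pi*s)/(7*pi); evaluating from 0 to 1: ∫_{0}^{1} (s - 2) sin(7*pi*s) ds = (-1/(7*pi)) - (2/(7*pi)) = -3/(7*pi).
Summing the pieces gives b_7 = 1/(7*pi).

1/(7*pi)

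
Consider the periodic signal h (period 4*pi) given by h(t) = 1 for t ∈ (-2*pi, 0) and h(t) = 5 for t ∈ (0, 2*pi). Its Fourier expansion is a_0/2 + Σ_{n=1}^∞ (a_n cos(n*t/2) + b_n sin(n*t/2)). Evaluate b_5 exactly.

8/(5*pi)

b_5 = (1/(2*pi)) ∫_{-2*pi}^{2*pi} h(t) sin(5*t/2) dt.
Split the integral at the breakpoints.
Directly, an antiderivative of (1) sin(5*t/2) is -2*cos(5*t/2)/5; evaluating from -2*pi to 0: ∫_{-2*pi}^{0} (1) sin(5*t/2) dt = (-2/5) - (2/5) = -4/5.
Directly, an antiderivative of (5) sin(5*t/2) is -2*cos(5*t/2); evaluating from 0 to 2*pi: ∫_{0}^{2*pi} (5) sin(5*t/2) dt = (2) - (-2) = 4.
Summing the pieces and multiplying by (1/(2*pi)) gives b_5 = 8/(5*pi).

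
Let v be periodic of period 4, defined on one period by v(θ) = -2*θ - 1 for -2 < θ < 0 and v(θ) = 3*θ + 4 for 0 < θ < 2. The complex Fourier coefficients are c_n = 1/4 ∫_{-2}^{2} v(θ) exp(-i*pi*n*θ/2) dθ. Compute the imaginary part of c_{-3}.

Since v is real-valued, Im(c_{-3}) = -1/4 ∫_{-2}^{2} v(θ) sin(-3*pi*θ/2) dθ = b_{3}/2.
Split the integral at the breakpoints.
Integrating by parts (boundary term plus one more integral), an antiderivative of (-2*θ - 1) sin(-3*pi*θ/2) is -4*θ*cos(3*pi*θ/2)/(3*pi) + 8*sin(3*pi*θ/2)/(9*pi**2) - 2*cos(3*pi*θ/2)/(3*pi); evaluating from -2 to 0: ∫_{-2}^{0} (-2*θ - 1) sin(-3*pi*θ/2) dθ = (-2/(3*pi)) - (-2/pi) = 4/(3*pi).
Integrating by parts (boundary term plus one more integral), an antiderivative of (3*θ + 4) sin(-3*pi*θ/2) is 2*θ*cos(3*pi*θ/2)/pi - 4*sin(3*pi*θ/2)/(3*pi**2) + 8*cos(3*pi*θ/2)/(3*pi); evaluating from 0 to 2: ∫_{0}^{2} (3*θ + 4) sin(-3*pi*θ/2) dθ = (-20/(3*pi)) - (8/(3*pi)) = -28/(3*pi).
So ∫_{-2}^{2} v(θ) sin(-3*pi*θ/2) dθ = -8/pi.
Hence Im(c_{-3}) = (-1/4)·(-8/pi) = 2/pi.

2/pi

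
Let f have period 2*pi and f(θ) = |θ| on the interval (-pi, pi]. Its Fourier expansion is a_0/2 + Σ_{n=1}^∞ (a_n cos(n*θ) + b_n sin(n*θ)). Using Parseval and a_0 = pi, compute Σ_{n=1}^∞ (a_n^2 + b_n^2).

pi**2/6

Parseval: a_0^2/2 + Σ_{n≥1} (a_n^2+b_n^2) = 1/pi ∫_{-pi}^{pi} f(θ)^2 dθ = 2*pi**2/3.
Subtract a_0^2/2 = pi**2/2: Σ (a_n^2+b_n^2) = pi**2/6.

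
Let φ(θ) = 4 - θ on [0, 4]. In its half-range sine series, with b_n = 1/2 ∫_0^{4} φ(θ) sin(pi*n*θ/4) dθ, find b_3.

b_3 = 1/2 ∫_0^{4} (4 - θ) sin(3*pi*θ/4) dθ.
Integrating by parts (boundary term plus one more integral), an antiderivative of (4 - θ) sin(3*pi*θ/4) is 4*θ*cos(3*pi*θ/4)/(3*pi) - 16*sin(3*pi*θ/4)/(9*pi**2) - 16*cos(3*pi*θ/4)/(3*pi); evaluating from 0 to 4: ∫_{0}^{4} (4 - θ) sin(3*pi*θ/4) dθ = (0) - (-16/(3*pi)) = 16/(3*pi).
Hence b_3 = (1/2)·(16/(3*pi)) = 8/(3*pi).

8/(3*pi)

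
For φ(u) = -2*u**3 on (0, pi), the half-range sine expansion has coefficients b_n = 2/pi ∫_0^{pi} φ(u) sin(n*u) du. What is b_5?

b_5 = 2/pi ∫_0^{pi} (-2*u**3) sin(5*u) du.
Integrating by parts three times (tabular method), an antiderivative of (-2*u**3) sin(5*u) is 2*u**3*cos(5*u)/5 - 6*u**2*sin(5*u)/25 - 12*u*cos(5*u)/125 + 12*sin(5*u)/625; evaluating from 0 to pi: ∫_{0}^{pi} (-2*u**3) sin(5*u) du = (2*pi*(6 - 25*pi**2)/125) - (0) = 2*pi*(6 - 25*pi**2)/125.
Hence b_5 = (2/pi)·(2*pi*(6 - 25*pi**2)/125) = 24/125 - 4*pi**2/5.

24/125 - 4*pi**2/5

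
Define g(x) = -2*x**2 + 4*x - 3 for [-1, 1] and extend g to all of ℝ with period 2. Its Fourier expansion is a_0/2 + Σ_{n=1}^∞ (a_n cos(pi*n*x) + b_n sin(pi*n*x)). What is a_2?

a_2 = ∫_{-1}^{1} g(x) cos(2*pi*x) dx.
Integrating by parts twice (tabular method), an antiderivative of (-2*x**2 + 4*x - 3) cos(2*pi*x) is -x**2*sin(2*pi*x)/pi + 2*x*sin(2*pi*x)/pi - x*cos(2*pi*x)/pi**2 - 3*sin(2*pi*x)/(2*pi) + sin(2*pi*x)/(2*pi**3) + cos(2*pi*x)/pi**2; evaluating from -1 to 1: ∫_{-1}^{1} (-2*x**2 + 4*x - 3) cos(2*pi*x) dx = (0) - (2/pi**2) = -2/pi**2.
Hence a_2 = -2/pi**2.

-2/pi**2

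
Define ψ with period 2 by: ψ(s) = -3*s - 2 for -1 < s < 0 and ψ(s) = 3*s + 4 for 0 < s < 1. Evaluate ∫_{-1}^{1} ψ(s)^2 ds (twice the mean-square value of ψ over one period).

∫_{-1}^{1} ψ(s)^2 ds = 32.

32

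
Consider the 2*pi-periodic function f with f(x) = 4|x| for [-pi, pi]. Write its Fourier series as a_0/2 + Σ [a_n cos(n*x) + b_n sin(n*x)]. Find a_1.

-16/pi

a_1 = 1/pi ∫_{-pi}^{pi} f(x) cos(x) dx.
f is even and cos(x) is even, so the integrand is even and a_1 = 2/pi ∫_0^{pi} f(x) cos(x) dx.
Integrating by parts (boundary term plus one more integral), an antiderivative of (4*x) cos(x) is 4*x*sin(x) + 4*cos(x); evaluating from 0 to pi: ∫_{0}^{pi} (4*x) cos(x) dx = (-4) - (4) = -8.
Hence a_1 = (2/pi)·(-8) = -16/pi.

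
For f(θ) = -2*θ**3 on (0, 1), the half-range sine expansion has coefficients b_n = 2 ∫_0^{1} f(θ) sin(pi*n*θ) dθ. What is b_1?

b_1 = 2 ∫_0^{1} (-2*θ**3) sin(pi*θ) dθ.
Integrating by parts three times (tabular method), an antiderivative of (-2*θ**3) sin(pi*θ) is 2*θ**3*cos(pi*θ)/pi - 6*θ**2*sin(pi*θ)/pi**2 - 12*θ*cos(pi*θ)/pi**3 + 12*sin(pi*θ)/pi**4; evaluating from 0 to 1: ∫_{0}^{1} (-2*θ**3) sin(pi*θ) dθ = (-2/pi + 12/pi**3) - (0) = -2/pi + 12/pi**3.
Hence b_1 = 2·(-2/pi + 12/pi**3) = -4/pi + 24/pi**3.

-4/pi + 24/pi**3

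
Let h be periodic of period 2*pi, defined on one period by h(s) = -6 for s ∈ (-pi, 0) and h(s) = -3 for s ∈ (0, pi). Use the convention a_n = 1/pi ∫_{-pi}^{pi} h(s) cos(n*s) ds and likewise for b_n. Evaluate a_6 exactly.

0

a_6 = 1/pi ∫_{-pi}^{pi} h(s) cos(6*s) ds.
Split the integral at the breakpoints.
Directly, an antiderivative of (-6) cos(6*s) is -sin(6*s); evaluating from -pi to 0: ∫_{-pi}^{0} (-6) cos(6*s) ds = (0) - (0) = 0.
Directly, an antiderivative of (-3) cos(6*s) is -sin(6*s)/2; evaluating from 0 to pi: ∫_{0}^{pi} (-3) cos(6*s) ds = (0) - (0) = 0.
Summing the pieces and multiplying by (1/pi) gives a_6 = 0.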